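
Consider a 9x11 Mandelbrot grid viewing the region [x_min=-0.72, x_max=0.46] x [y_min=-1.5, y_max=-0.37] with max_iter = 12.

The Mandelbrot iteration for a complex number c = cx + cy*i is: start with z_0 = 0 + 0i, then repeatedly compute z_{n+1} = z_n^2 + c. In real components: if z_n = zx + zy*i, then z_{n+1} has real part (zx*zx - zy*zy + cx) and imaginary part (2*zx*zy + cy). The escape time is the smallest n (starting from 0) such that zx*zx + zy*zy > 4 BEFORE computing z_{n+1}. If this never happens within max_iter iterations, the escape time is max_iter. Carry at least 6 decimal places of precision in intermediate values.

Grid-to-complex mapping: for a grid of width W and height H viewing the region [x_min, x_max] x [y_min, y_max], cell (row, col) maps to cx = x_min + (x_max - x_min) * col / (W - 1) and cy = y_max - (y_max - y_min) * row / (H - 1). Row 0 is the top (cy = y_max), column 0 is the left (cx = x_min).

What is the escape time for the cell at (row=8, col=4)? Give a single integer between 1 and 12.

Answer: 3

Derivation:
z_0 = 0 + 0i, c = -0.1300 + -1.2740i
Iter 1: z = -0.1300 + -1.2740i, |z|^2 = 1.6400
Iter 2: z = -1.7362 + -0.9428i, |z|^2 = 3.9031
Iter 3: z = 1.9955 + 1.9996i, |z|^2 = 7.9804
Escaped at iteration 3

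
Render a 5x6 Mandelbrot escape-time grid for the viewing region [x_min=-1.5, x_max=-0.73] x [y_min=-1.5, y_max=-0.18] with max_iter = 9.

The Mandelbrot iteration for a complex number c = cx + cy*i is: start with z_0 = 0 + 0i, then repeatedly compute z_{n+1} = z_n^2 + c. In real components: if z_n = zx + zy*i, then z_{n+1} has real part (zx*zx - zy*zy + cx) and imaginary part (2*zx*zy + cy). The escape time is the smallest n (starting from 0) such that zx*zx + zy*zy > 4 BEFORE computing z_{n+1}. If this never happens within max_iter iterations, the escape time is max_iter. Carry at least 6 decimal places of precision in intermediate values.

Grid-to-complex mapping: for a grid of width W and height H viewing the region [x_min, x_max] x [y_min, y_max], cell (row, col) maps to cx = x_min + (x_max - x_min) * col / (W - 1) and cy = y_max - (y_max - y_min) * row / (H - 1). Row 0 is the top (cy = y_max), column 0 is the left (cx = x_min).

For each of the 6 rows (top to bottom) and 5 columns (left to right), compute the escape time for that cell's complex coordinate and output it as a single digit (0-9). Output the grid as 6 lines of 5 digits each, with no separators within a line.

(row=0, col=0): c = -1.5000 + -0.1800i → escape time 5
(row=0, col=1): c = -1.3075 + -0.1800i → escape time 9
(row=0, col=2): c = -1.1150 + -0.1800i → escape time 9
(row=0, col=3): c = -0.9225 + -0.1800i → escape time 9
(row=0, col=4): c = -0.7300 + -0.1800i → escape time 9
(row=1, col=0): c = -1.5000 + -0.4440i → escape time 3
(row=1, col=1): c = -1.3075 + -0.4440i → escape time 5
(row=1, col=2): c = -1.1150 + -0.4440i → escape time 6
(row=1, col=3): c = -0.9225 + -0.4440i → escape time 6
(row=1, col=4): c = -0.7300 + -0.4440i → escape time 8
(row=2, col=0): c = -1.5000 + -0.7080i → escape time 3
(row=2, col=1): c = -1.3075 + -0.7080i → escape time 3
(row=2, col=2): c = -1.1150 + -0.7080i → escape time 3
(row=2, col=3): c = -0.9225 + -0.7080i → escape time 4
(row=2, col=4): c = -0.7300 + -0.7080i → escape time 5
(row=3, col=0): c = -1.5000 + -0.9720i → escape time 3
(row=3, col=1): c = -1.3075 + -0.9720i → escape time 3
(row=3, col=2): c = -1.1150 + -0.9720i → escape time 3
(row=3, col=3): c = -0.9225 + -0.9720i → escape time 3
(row=3, col=4): c = -0.7300 + -0.9720i → escape time 3
(row=4, col=0): c = -1.5000 + -1.2360i → escape time 2
(row=4, col=1): c = -1.3075 + -1.2360i → escape time 2
(row=4, col=2): c = -1.1150 + -1.2360i → escape time 2
(row=4, col=3): c = -0.9225 + -1.2360i → escape time 3
(row=4, col=4): c = -0.7300 + -1.2360i → escape time 3
(row=5, col=0): c = -1.5000 + -1.5000i → escape time 1
(row=5, col=1): c = -1.3075 + -1.5000i → escape time 2
(row=5, col=2): c = -1.1150 + -1.5000i → escape time 2
(row=5, col=3): c = -0.9225 + -1.5000i → escape time 2
(row=5, col=4): c = -0.7300 + -1.5000i → escape time 2

Answer: 59999
35668
33345
33333
22233
12222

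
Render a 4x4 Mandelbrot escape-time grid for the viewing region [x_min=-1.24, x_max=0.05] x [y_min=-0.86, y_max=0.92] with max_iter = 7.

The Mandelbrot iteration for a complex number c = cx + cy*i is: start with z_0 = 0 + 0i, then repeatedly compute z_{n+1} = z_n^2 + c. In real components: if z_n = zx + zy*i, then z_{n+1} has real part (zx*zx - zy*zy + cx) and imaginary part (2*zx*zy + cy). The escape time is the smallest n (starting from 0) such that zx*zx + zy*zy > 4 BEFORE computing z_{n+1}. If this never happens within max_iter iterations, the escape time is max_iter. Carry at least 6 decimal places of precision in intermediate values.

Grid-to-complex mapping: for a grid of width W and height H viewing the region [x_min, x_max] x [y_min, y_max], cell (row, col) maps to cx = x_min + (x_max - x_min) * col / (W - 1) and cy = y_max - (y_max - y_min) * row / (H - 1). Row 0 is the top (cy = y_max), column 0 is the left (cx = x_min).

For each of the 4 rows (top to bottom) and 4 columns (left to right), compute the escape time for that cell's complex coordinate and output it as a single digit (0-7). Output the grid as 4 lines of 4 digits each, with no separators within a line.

Answer: 3356
7777
7777
3457

Derivation:
(row=0, col=0): c = -1.2400 + 0.9200i → escape time 3
(row=0, col=1): c = -0.8100 + 0.9200i → escape time 3
(row=0, col=2): c = -0.3800 + 0.9200i → escape time 5
(row=0, col=3): c = 0.0500 + 0.9200i → escape time 6
(row=1, col=0): c = -1.2400 + 0.3267i → escape time 7
(row=1, col=1): c = -0.8100 + 0.3267i → escape time 7
(row=1, col=2): c = -0.3800 + 0.3267i → escape time 7
(row=1, col=3): c = 0.0500 + 0.3267i → escape time 7
(row=2, col=0): c = -1.2400 + -0.2667i → escape time 7
(row=2, col=1): c = -0.8100 + -0.2667i → escape time 7
(row=2, col=2): c = -0.3800 + -0.2667i → escape time 7
(row=2, col=3): c = 0.0500 + -0.2667i → escape time 7
(row=3, col=0): c = -1.2400 + -0.8600i → escape time 3
(row=3, col=1): c = -0.8100 + -0.8600i → escape time 4
(row=3, col=2): c = -0.3800 + -0.8600i → escape time 5
(row=3, col=3): c = 0.0500 + -0.8600i → escape time 7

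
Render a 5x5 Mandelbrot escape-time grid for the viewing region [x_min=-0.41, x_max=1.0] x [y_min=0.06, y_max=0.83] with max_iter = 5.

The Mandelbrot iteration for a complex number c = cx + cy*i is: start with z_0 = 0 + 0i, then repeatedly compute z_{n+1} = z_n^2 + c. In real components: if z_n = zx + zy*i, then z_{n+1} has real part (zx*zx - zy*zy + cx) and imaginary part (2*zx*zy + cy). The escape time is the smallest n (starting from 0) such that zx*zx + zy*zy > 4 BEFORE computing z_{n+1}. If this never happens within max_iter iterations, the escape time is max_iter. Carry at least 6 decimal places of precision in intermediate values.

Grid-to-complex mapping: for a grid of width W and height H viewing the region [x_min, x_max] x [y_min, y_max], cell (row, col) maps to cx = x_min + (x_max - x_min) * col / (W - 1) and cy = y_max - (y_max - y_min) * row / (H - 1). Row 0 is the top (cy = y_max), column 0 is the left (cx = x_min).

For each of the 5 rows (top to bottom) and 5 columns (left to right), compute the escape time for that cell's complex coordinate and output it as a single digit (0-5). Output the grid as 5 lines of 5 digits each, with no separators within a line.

(row=0, col=0): c = -0.4100 + 0.8300i → escape time 5
(row=0, col=1): c = -0.0575 + 0.8300i → escape time 5
(row=0, col=2): c = 0.2950 + 0.8300i → escape time 4
(row=0, col=3): c = 0.6475 + 0.8300i → escape time 3
(row=0, col=4): c = 1.0000 + 0.8300i → escape time 2
(row=1, col=0): c = -0.4100 + 0.6375i → escape time 5
(row=1, col=1): c = -0.0575 + 0.6375i → escape time 5
(row=1, col=2): c = 0.2950 + 0.6375i → escape time 5
(row=1, col=3): c = 0.6475 + 0.6375i → escape time 3
(row=1, col=4): c = 1.0000 + 0.6375i → escape time 2
(row=2, col=0): c = -0.4100 + 0.4450i → escape time 5
(row=2, col=1): c = -0.0575 + 0.4450i → escape time 5
(row=2, col=2): c = 0.2950 + 0.4450i → escape time 5
(row=2, col=3): c = 0.6475 + 0.4450i → escape time 3
(row=2, col=4): c = 1.0000 + 0.4450i → escape time 2
(row=3, col=0): c = -0.4100 + 0.2525i → escape time 5
(row=3, col=1): c = -0.0575 + 0.2525i → escape time 5
(row=3, col=2): c = 0.2950 + 0.2525i → escape time 5
(row=3, col=3): c = 0.6475 + 0.2525i → escape time 4
(row=3, col=4): c = 1.0000 + 0.2525i → escape time 2
(row=4, col=0): c = -0.4100 + 0.0600i → escape time 5
(row=4, col=1): c = -0.0575 + 0.0600i → escape time 5
(row=4, col=2): c = 0.2950 + 0.0600i → escape time 5
(row=4, col=3): c = 0.6475 + 0.0600i → escape time 4
(row=4, col=4): c = 1.0000 + 0.0600i → escape time 2

Answer: 55432
55532
55532
55542
55542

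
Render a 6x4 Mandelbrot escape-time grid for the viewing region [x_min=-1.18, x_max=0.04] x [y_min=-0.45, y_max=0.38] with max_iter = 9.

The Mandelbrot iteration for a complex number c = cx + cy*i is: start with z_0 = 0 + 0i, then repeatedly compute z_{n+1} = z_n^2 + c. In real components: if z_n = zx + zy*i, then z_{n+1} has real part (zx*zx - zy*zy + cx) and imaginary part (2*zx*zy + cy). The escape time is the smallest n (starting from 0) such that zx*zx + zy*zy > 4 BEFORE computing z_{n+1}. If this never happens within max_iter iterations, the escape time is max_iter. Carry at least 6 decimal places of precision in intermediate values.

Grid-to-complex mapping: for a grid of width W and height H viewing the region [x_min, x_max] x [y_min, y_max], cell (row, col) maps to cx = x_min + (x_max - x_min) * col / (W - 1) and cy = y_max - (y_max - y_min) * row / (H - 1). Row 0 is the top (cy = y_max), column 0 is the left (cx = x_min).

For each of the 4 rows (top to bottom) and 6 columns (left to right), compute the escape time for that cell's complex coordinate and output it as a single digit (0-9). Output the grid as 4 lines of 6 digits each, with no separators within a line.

(row=0, col=0): c = -1.1800 + 0.3800i → escape time 7
(row=0, col=1): c = -0.9360 + 0.3800i → escape time 7
(row=0, col=2): c = -0.6920 + 0.3800i → escape time 9
(row=0, col=3): c = -0.4480 + 0.3800i → escape time 9
(row=0, col=4): c = -0.2040 + 0.3800i → escape time 9
(row=0, col=5): c = 0.0400 + 0.3800i → escape time 9
(row=1, col=0): c = -1.1800 + 0.1033i → escape time 9
(row=1, col=1): c = -0.9360 + 0.1033i → escape time 9
(row=1, col=2): c = -0.6920 + 0.1033i → escape time 9
(row=1, col=3): c = -0.4480 + 0.1033i → escape time 9
(row=1, col=4): c = -0.2040 + 0.1033i → escape time 9
(row=1, col=5): c = 0.0400 + 0.1033i → escape time 9
(row=2, col=0): c = -1.1800 + -0.1733i → escape time 9
(row=2, col=1): c = -0.9360 + -0.1733i → escape time 9
(row=2, col=2): c = -0.6920 + -0.1733i → escape time 9
(row=2, col=3): c = -0.4480 + -0.1733i → escape time 9
(row=2, col=4): c = -0.2040 + -0.1733i → escape time 9
(row=2, col=5): c = 0.0400 + -0.1733i → escape time 9
(row=3, col=0): c = -1.1800 + -0.4500i → escape time 6
(row=3, col=1): c = -0.9360 + -0.4500i → escape time 6
(row=3, col=2): c = -0.6920 + -0.4500i → escape time 9
(row=3, col=3): c = -0.4480 + -0.4500i → escape time 9
(row=3, col=4): c = -0.2040 + -0.4500i → escape time 9
(row=3, col=5): c = 0.0400 + -0.4500i → escape time 9

Answer: 779999
999999
999999
669999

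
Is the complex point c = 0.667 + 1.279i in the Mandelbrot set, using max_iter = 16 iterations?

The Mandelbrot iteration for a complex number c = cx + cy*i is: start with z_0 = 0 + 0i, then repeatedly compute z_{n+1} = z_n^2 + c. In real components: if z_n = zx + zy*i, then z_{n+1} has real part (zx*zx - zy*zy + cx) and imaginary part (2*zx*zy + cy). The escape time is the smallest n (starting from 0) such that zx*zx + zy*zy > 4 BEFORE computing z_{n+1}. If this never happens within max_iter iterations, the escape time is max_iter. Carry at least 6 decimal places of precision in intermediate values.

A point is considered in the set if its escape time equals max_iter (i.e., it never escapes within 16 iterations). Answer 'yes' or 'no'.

z_0 = 0 + 0i, c = 0.6670 + 1.2790i
Iter 1: z = 0.6670 + 1.2790i, |z|^2 = 2.0807
Iter 2: z = -0.5240 + 2.9852i, |z|^2 = 9.1859
Escaped at iteration 2

Answer: no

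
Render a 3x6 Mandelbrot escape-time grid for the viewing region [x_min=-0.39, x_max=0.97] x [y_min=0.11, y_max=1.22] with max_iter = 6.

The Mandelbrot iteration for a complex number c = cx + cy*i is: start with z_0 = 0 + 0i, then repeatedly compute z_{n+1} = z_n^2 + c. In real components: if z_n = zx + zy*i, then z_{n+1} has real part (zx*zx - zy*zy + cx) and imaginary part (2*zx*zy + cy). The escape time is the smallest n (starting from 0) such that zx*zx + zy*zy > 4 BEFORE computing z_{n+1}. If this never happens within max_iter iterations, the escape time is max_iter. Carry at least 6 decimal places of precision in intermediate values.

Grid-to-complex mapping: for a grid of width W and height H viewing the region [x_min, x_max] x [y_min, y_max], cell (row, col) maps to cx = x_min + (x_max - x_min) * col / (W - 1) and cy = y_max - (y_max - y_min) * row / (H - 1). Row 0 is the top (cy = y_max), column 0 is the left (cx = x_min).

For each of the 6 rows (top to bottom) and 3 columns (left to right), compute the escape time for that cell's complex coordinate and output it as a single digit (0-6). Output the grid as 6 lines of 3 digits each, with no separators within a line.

(row=0, col=0): c = -0.3900 + 1.2200i → escape time 3
(row=0, col=1): c = 0.2900 + 1.2200i → escape time 2
(row=0, col=2): c = 0.9700 + 1.2200i → escape time 2
(row=1, col=0): c = -0.3900 + 0.9980i → escape time 4
(row=1, col=1): c = 0.2900 + 0.9980i → escape time 3
(row=1, col=2): c = 0.9700 + 0.9980i → escape time 2
(row=2, col=0): c = -0.3900 + 0.7760i → escape time 6
(row=2, col=1): c = 0.2900 + 0.7760i → escape time 5
(row=2, col=2): c = 0.9700 + 0.7760i → escape time 2
(row=3, col=0): c = -0.3900 + 0.5540i → escape time 6
(row=3, col=1): c = 0.2900 + 0.5540i → escape time 6
(row=3, col=2): c = 0.9700 + 0.5540i → escape time 2
(row=4, col=0): c = -0.3900 + 0.3320i → escape time 6
(row=4, col=1): c = 0.2900 + 0.3320i → escape time 6
(row=4, col=2): c = 0.9700 + 0.3320i → escape time 2
(row=5, col=0): c = -0.3900 + 0.1100i → escape time 6
(row=5, col=1): c = 0.2900 + 0.1100i → escape time 6
(row=5, col=2): c = 0.9700 + 0.1100i → escape time 3

Answer: 322
432
652
662
662
663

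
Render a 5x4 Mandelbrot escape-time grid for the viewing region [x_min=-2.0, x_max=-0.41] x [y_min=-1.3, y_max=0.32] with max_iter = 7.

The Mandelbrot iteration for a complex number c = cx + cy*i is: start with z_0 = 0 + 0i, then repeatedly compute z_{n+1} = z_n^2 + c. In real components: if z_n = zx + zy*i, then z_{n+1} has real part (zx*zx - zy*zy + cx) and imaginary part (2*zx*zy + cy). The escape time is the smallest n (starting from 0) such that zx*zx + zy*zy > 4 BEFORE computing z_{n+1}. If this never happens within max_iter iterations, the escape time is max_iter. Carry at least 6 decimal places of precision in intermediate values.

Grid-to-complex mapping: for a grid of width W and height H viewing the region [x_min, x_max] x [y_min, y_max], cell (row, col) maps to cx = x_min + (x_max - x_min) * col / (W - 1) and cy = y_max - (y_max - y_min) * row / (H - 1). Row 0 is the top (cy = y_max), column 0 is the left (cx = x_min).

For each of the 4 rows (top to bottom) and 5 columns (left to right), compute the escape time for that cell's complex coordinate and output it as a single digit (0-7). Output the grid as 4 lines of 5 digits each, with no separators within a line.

(row=0, col=0): c = -2.0000 + 0.3200i → escape time 1
(row=0, col=1): c = -1.6025 + 0.3200i → escape time 4
(row=0, col=2): c = -1.2050 + 0.3200i → escape time 7
(row=0, col=3): c = -0.8075 + 0.3200i → escape time 7
(row=0, col=4): c = -0.4100 + 0.3200i → escape time 7
(row=1, col=0): c = -2.0000 + -0.2200i → escape time 1
(row=1, col=1): c = -1.6025 + -0.2200i → escape time 5
(row=1, col=2): c = -1.2050 + -0.2200i → escape time 7
(row=1, col=3): c = -0.8075 + -0.2200i → escape time 7
(row=1, col=4): c = -0.4100 + -0.2200i → escape time 7
(row=2, col=0): c = -2.0000 + -0.7600i → escape time 1
(row=2, col=1): c = -1.6025 + -0.7600i → escape time 3
(row=2, col=2): c = -1.2050 + -0.7600i → escape time 3
(row=2, col=3): c = -0.8075 + -0.7600i → escape time 4
(row=2, col=4): c = -0.4100 + -0.7600i → escape time 7
(row=3, col=0): c = -2.0000 + -1.3000i → escape time 1
(row=3, col=1): c = -1.6025 + -1.3000i → escape time 1
(row=3, col=2): c = -1.2050 + -1.3000i → escape time 2
(row=3, col=3): c = -0.8075 + -1.3000i → escape time 2
(row=3, col=4): c = -0.4100 + -1.3000i → escape time 3

Answer: 14777
15777
13347
11223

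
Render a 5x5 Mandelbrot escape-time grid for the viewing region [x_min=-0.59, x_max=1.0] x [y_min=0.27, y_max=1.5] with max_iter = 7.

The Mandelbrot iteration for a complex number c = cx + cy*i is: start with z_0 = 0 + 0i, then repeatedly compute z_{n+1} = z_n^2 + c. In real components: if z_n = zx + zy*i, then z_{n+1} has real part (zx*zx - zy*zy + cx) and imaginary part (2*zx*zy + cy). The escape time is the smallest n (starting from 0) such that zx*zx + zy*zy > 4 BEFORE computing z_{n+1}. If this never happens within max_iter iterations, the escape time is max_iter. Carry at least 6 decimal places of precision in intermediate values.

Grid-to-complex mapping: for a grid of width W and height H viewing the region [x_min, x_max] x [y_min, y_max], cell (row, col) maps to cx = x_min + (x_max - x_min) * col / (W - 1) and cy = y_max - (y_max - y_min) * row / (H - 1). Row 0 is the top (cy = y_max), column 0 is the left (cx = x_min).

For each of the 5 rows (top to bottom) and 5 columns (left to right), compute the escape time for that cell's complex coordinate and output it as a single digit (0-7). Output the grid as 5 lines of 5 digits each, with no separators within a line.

Answer: 22222
33222
47432
77732
77742

Derivation:
(row=0, col=0): c = -0.5900 + 1.5000i → escape time 2
(row=0, col=1): c = -0.1925 + 1.5000i → escape time 2
(row=0, col=2): c = 0.2050 + 1.5000i → escape time 2
(row=0, col=3): c = 0.6025 + 1.5000i → escape time 2
(row=0, col=4): c = 1.0000 + 1.5000i → escape time 2
(row=1, col=0): c = -0.5900 + 1.1925i → escape time 3
(row=1, col=1): c = -0.1925 + 1.1925i → escape time 3
(row=1, col=2): c = 0.2050 + 1.1925i → escape time 2
(row=1, col=3): c = 0.6025 + 1.1925i → escape time 2
(row=1, col=4): c = 1.0000 + 1.1925i → escape time 2
(row=2, col=0): c = -0.5900 + 0.8850i → escape time 4
(row=2, col=1): c = -0.1925 + 0.8850i → escape time 7
(row=2, col=2): c = 0.2050 + 0.8850i → escape time 4
(row=2, col=3): c = 0.6025 + 0.8850i → escape time 3
(row=2, col=4): c = 1.0000 + 0.8850i → escape time 2
(row=3, col=0): c = -0.5900 + 0.5775i → escape time 7
(row=3, col=1): c = -0.1925 + 0.5775i → escape time 7
(row=3, col=2): c = 0.2050 + 0.5775i → escape time 7
(row=3, col=3): c = 0.6025 + 0.5775i → escape time 3
(row=3, col=4): c = 1.0000 + 0.5775i → escape time 2
(row=4, col=0): c = -0.5900 + 0.2700i → escape time 7
(row=4, col=1): c = -0.1925 + 0.2700i → escape time 7
(row=4, col=2): c = 0.2050 + 0.2700i → escape time 7
(row=4, col=3): c = 0.6025 + 0.2700i → escape time 4
(row=4, col=4): c = 1.0000 + 0.2700i → escape time 2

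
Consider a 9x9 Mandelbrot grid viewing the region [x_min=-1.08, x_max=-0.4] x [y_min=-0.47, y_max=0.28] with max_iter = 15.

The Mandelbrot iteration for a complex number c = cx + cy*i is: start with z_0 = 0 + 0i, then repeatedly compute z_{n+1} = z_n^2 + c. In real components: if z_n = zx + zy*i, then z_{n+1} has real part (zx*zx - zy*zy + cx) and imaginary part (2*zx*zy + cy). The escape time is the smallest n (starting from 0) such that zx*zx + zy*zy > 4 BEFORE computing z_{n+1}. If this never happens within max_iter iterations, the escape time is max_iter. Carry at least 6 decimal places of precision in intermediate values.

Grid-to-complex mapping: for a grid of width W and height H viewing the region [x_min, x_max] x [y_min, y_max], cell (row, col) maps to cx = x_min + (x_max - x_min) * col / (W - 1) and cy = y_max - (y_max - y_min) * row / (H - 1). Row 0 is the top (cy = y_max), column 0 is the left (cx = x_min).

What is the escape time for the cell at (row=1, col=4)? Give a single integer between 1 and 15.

Answer: 15

Derivation:
z_0 = 0 + 0i, c = -0.7400 + 0.1863i
Iter 1: z = -0.7400 + 0.1863i, |z|^2 = 0.5823
Iter 2: z = -0.2271 + -0.0894i, |z|^2 = 0.0596
Iter 3: z = -0.6964 + 0.2269i, |z|^2 = 0.5365
Iter 4: z = -0.3065 + -0.1297i, |z|^2 = 0.1107
Iter 5: z = -0.6629 + 0.2658i, |z|^2 = 0.5101
Iter 6: z = -0.3712 + -0.1661i, |z|^2 = 0.1654
Iter 7: z = -0.6298 + 0.3096i, |z|^2 = 0.4925
Iter 8: z = -0.4392 + -0.2037i, |z|^2 = 0.2343
Iter 9: z = -0.5886 + 0.3651i, |z|^2 = 0.4798
Iter 10: z = -0.5268 + -0.2436i, |z|^2 = 0.3369
Iter 11: z = -0.5218 + 0.4429i, |z|^2 = 0.4685
Iter 12: z = -0.6639 + -0.2760i, |z|^2 = 0.5170
Iter 13: z = -0.3754 + 0.5527i, |z|^2 = 0.4464
Iter 14: z = -0.9046 + -0.2287i, |z|^2 = 0.8706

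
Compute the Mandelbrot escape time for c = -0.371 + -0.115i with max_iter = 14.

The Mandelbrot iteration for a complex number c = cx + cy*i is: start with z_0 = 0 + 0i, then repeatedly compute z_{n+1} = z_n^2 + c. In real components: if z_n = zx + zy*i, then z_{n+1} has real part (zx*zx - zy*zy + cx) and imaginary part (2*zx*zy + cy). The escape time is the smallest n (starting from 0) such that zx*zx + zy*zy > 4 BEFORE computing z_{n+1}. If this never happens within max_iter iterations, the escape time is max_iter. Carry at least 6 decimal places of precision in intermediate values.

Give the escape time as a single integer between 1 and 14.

z_0 = 0 + 0i, c = -0.3710 + -0.1150i
Iter 1: z = -0.3710 + -0.1150i, |z|^2 = 0.1509
Iter 2: z = -0.2466 + -0.0297i, |z|^2 = 0.0617
Iter 3: z = -0.3111 + -0.1004i, |z|^2 = 0.1068
Iter 4: z = -0.2843 + -0.0526i, |z|^2 = 0.0836
Iter 5: z = -0.2929 + -0.0851i, |z|^2 = 0.0931
Iter 6: z = -0.2924 + -0.0651i, |z|^2 = 0.0898
Iter 7: z = -0.2897 + -0.0769i, |z|^2 = 0.0899
Iter 8: z = -0.2930 + -0.0704i, |z|^2 = 0.0908
Iter 9: z = -0.2901 + -0.0737i, |z|^2 = 0.0896
Iter 10: z = -0.2923 + -0.0722i, |z|^2 = 0.0906
Iter 11: z = -0.2908 + -0.0728i, |z|^2 = 0.0899
Iter 12: z = -0.2917 + -0.0727i, |z|^2 = 0.0904
Iter 13: z = -0.2912 + -0.0726i, |z|^2 = 0.0901

Answer: 14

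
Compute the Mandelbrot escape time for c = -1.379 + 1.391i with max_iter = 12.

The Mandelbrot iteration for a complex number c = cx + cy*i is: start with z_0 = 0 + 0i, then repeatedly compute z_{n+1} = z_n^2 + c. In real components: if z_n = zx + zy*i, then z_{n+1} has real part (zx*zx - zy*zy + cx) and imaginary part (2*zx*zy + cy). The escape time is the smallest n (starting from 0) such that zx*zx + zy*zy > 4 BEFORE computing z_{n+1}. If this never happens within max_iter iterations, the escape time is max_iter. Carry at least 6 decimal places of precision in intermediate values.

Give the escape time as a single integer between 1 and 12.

z_0 = 0 + 0i, c = -1.3790 + 1.3910i
Iter 1: z = -1.3790 + 1.3910i, |z|^2 = 3.8365
Iter 2: z = -1.4122 + -2.4454i, |z|^2 = 7.9743
Escaped at iteration 2

Answer: 2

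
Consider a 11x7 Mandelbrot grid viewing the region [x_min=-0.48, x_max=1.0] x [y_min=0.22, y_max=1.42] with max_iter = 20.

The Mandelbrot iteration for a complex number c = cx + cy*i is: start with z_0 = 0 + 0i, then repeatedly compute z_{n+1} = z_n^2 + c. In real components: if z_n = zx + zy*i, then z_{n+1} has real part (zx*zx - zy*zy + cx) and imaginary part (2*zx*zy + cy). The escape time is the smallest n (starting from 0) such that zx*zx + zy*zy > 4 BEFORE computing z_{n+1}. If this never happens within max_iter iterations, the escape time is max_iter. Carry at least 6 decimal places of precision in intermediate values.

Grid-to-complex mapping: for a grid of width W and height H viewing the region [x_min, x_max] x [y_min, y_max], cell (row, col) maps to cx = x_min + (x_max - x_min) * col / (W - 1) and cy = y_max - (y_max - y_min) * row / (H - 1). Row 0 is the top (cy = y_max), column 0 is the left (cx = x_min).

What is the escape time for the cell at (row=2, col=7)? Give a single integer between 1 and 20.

Answer: 2

Derivation:
z_0 = 0 + 0i, c = 0.5560 + 1.0200i
Iter 1: z = 0.5560 + 1.0200i, |z|^2 = 1.3495
Iter 2: z = -0.1753 + 2.1542i, |z|^2 = 4.6715
Escaped at iteration 2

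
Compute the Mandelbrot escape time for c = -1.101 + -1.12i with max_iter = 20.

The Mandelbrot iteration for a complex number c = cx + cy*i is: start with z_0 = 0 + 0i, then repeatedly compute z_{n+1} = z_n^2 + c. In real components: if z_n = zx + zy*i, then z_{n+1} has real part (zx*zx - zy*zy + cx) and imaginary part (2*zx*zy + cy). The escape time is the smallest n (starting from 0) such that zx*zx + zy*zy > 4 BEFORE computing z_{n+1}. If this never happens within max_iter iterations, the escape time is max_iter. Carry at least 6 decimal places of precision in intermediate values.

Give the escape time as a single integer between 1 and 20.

Answer: 3

Derivation:
z_0 = 0 + 0i, c = -1.1010 + -1.1200i
Iter 1: z = -1.1010 + -1.1200i, |z|^2 = 2.4666
Iter 2: z = -1.1432 + 1.3462i, |z|^2 = 3.1193
Iter 3: z = -1.6065 + -4.1980i, |z|^2 = 20.2043
Escaped at iteration 3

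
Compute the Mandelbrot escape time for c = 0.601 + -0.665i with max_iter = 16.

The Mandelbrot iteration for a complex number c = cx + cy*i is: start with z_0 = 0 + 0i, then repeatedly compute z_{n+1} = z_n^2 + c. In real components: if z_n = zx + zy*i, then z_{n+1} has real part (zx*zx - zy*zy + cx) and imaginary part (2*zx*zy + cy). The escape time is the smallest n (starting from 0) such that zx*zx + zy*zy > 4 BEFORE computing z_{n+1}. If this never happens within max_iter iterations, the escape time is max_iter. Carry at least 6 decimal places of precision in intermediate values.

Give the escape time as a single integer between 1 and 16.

Answer: 3

Derivation:
z_0 = 0 + 0i, c = 0.6010 + -0.6650i
Iter 1: z = 0.6010 + -0.6650i, |z|^2 = 0.8034
Iter 2: z = 0.5200 + -1.4643i, |z|^2 = 2.4146
Iter 3: z = -1.2729 + -2.1878i, |z|^2 = 6.4069
Escaped at iteration 3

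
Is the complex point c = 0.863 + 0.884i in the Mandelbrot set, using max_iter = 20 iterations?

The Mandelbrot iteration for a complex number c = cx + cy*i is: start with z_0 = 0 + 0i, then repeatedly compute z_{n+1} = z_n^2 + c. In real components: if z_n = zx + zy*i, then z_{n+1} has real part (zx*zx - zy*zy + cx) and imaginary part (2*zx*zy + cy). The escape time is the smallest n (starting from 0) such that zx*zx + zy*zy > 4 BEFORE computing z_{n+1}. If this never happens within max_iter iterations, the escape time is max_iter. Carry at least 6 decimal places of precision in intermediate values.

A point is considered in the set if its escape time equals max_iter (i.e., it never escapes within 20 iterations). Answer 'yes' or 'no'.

z_0 = 0 + 0i, c = 0.8630 + 0.8840i
Iter 1: z = 0.8630 + 0.8840i, |z|^2 = 1.5262
Iter 2: z = 0.8263 + 2.4098i, |z|^2 = 6.4899
Escaped at iteration 2

Answer: no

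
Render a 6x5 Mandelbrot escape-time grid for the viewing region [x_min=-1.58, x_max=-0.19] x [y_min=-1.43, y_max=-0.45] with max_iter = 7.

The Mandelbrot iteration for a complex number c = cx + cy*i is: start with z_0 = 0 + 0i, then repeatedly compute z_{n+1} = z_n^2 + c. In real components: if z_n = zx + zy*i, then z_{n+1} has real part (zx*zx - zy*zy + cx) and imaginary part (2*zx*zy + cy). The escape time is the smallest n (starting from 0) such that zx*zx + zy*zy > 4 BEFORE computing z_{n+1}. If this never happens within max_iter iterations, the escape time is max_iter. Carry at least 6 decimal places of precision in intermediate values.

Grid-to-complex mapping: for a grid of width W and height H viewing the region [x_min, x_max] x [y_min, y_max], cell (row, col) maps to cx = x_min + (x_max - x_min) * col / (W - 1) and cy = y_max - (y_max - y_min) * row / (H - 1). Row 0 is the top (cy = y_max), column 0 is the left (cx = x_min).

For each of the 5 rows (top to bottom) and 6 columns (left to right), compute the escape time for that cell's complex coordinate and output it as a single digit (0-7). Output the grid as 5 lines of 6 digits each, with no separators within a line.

(row=0, col=0): c = -1.5800 + -0.4500i → escape time 3
(row=0, col=1): c = -1.3020 + -0.4500i → escape time 5
(row=0, col=2): c = -1.0240 + -0.4500i → escape time 5
(row=0, col=3): c = -0.7460 + -0.4500i → escape time 7
(row=0, col=4): c = -0.4680 + -0.4500i → escape time 7
(row=0, col=5): c = -0.1900 + -0.4500i → escape time 7
(row=1, col=0): c = -1.5800 + -0.6950i → escape time 3
(row=1, col=1): c = -1.3020 + -0.6950i → escape time 3
(row=1, col=2): c = -1.0240 + -0.6950i → escape time 4
(row=1, col=3): c = -0.7460 + -0.6950i → escape time 5
(row=1, col=4): c = -0.4680 + -0.6950i → escape time 7
(row=1, col=5): c = -0.1900 + -0.6950i → escape time 7
(row=2, col=0): c = -1.5800 + -0.9400i → escape time 2
(row=2, col=1): c = -1.3020 + -0.9400i → escape time 3
(row=2, col=2): c = -1.0240 + -0.9400i → escape time 3
(row=2, col=3): c = -0.7460 + -0.9400i → escape time 4
(row=2, col=4): c = -0.4680 + -0.9400i → escape time 4
(row=2, col=5): c = -0.1900 + -0.9400i → escape time 7
(row=3, col=0): c = -1.5800 + -1.1850i → escape time 2
(row=3, col=1): c = -1.3020 + -1.1850i → escape time 2
(row=3, col=2): c = -1.0240 + -1.1850i → escape time 3
(row=3, col=3): c = -0.7460 + -1.1850i → escape time 3
(row=3, col=4): c = -0.4680 + -1.1850i → escape time 3
(row=3, col=5): c = -0.1900 + -1.1850i → escape time 3
(row=4, col=0): c = -1.5800 + -1.4300i → escape time 1
(row=4, col=1): c = -1.3020 + -1.4300i → escape time 2
(row=4, col=2): c = -1.0240 + -1.4300i → escape time 2
(row=4, col=3): c = -0.7460 + -1.4300i → escape time 2
(row=4, col=4): c = -0.4680 + -1.4300i → escape time 2
(row=4, col=5): c = -0.1900 + -1.4300i → escape time 2

Answer: 355777
334577
233447
223333
122222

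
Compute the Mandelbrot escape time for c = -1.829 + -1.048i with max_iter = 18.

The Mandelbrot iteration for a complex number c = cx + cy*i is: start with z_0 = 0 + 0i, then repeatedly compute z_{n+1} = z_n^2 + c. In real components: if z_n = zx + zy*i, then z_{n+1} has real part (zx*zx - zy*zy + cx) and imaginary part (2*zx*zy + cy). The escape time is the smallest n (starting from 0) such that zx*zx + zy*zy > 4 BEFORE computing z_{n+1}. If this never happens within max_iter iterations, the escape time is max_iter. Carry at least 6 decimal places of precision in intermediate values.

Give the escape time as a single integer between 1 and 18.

z_0 = 0 + 0i, c = -1.8290 + -1.0480i
Iter 1: z = -1.8290 + -1.0480i, |z|^2 = 4.4435
Escaped at iteration 1

Answer: 1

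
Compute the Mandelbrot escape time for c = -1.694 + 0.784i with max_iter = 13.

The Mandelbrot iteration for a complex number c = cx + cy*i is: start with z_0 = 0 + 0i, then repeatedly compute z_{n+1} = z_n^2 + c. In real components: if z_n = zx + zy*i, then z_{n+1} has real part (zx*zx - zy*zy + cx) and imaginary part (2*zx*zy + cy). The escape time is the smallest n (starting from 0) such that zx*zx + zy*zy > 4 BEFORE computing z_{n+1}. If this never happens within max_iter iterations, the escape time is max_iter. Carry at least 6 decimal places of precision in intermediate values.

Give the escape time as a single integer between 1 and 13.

z_0 = 0 + 0i, c = -1.6940 + 0.7840i
Iter 1: z = -1.6940 + 0.7840i, |z|^2 = 3.4843
Iter 2: z = 0.5610 + -1.8722i, |z|^2 = 3.8198
Iter 3: z = -4.8844 + -1.3165i, |z|^2 = 25.5906
Escaped at iteration 3

Answer: 3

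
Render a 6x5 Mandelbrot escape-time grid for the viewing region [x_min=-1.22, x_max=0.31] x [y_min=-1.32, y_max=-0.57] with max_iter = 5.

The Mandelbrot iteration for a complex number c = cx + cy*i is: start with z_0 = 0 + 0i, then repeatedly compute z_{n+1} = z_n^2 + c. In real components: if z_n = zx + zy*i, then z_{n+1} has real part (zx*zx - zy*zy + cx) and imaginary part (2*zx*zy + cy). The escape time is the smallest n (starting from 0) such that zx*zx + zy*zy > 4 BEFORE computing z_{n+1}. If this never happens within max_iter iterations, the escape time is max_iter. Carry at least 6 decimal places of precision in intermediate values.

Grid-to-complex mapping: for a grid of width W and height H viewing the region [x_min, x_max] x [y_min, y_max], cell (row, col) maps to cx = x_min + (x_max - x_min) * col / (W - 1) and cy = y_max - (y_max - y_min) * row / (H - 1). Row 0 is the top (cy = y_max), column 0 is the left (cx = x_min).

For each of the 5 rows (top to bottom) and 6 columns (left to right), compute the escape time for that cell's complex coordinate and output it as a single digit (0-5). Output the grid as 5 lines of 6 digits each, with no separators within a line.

(row=0, col=0): c = -1.2200 + -0.5700i → escape time 3
(row=0, col=1): c = -0.9140 + -0.5700i → escape time 5
(row=0, col=2): c = -0.6080 + -0.5700i → escape time 5
(row=0, col=3): c = -0.3020 + -0.5700i → escape time 5
(row=0, col=4): c = 0.0040 + -0.5700i → escape time 5
(row=0, col=5): c = 0.3100 + -0.5700i → escape time 5
(row=1, col=0): c = -1.2200 + -0.7575i → escape time 3
(row=1, col=1): c = -0.9140 + -0.7575i → escape time 4
(row=1, col=2): c = -0.6080 + -0.7575i → escape time 5
(row=1, col=3): c = -0.3020 + -0.7575i → escape time 5
(row=1, col=4): c = 0.0040 + -0.7575i → escape time 5
(row=1, col=5): c = 0.3100 + -0.7575i → escape time 5
(row=2, col=0): c = -1.2200 + -0.9450i → escape time 3
(row=2, col=1): c = -0.9140 + -0.9450i → escape time 3
(row=2, col=2): c = -0.6080 + -0.9450i → escape time 4
(row=2, col=3): c = -0.3020 + -0.9450i → escape time 5
(row=2, col=4): c = 0.0040 + -0.9450i → escape time 5
(row=2, col=5): c = 0.3100 + -0.9450i → escape time 4
(row=3, col=0): c = -1.2200 + -1.1325i → escape time 3
(row=3, col=1): c = -0.9140 + -1.1325i → escape time 3
(row=3, col=2): c = -0.6080 + -1.1325i → escape time 3
(row=3, col=3): c = -0.3020 + -1.1325i → escape time 4
(row=3, col=4): c = 0.0040 + -1.1325i → escape time 4
(row=3, col=5): c = 0.3100 + -1.1325i → escape time 2
(row=4, col=0): c = -1.2200 + -1.3200i → escape time 2
(row=4, col=1): c = -0.9140 + -1.3200i → escape time 2
(row=4, col=2): c = -0.6080 + -1.3200i → escape time 2
(row=4, col=3): c = -0.3020 + -1.3200i → escape time 2
(row=4, col=4): c = 0.0040 + -1.3200i → escape time 2
(row=4, col=5): c = 0.3100 + -1.3200i → escape time 2

Answer: 355555
345555
334554
333442
222222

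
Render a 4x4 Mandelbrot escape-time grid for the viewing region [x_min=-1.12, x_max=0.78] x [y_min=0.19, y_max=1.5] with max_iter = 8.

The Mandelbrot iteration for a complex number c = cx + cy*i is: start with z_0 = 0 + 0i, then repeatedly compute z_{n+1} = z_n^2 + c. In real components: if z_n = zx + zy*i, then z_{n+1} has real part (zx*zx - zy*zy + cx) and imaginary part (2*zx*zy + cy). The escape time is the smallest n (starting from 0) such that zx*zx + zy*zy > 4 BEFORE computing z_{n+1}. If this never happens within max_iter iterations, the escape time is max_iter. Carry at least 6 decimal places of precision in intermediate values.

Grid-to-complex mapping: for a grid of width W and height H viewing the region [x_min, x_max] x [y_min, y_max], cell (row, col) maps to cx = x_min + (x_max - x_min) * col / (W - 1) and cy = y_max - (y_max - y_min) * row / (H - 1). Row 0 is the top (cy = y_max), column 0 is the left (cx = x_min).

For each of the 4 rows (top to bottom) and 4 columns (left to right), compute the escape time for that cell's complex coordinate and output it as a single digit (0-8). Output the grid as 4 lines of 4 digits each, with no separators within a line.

Answer: 2222
3442
4883
8883

Derivation:
(row=0, col=0): c = -1.1200 + 1.5000i → escape time 2
(row=0, col=1): c = -0.4867 + 1.5000i → escape time 2
(row=0, col=2): c = 0.1467 + 1.5000i → escape time 2
(row=0, col=3): c = 0.7800 + 1.5000i → escape time 2
(row=1, col=0): c = -1.1200 + 1.0633i → escape time 3
(row=1, col=1): c = -0.4867 + 1.0633i → escape time 4
(row=1, col=2): c = 0.1467 + 1.0633i → escape time 4
(row=1, col=3): c = 0.7800 + 1.0633i → escape time 2
(row=2, col=0): c = -1.1200 + 0.6267i → escape time 4
(row=2, col=1): c = -0.4867 + 0.6267i → escape time 8
(row=2, col=2): c = 0.1467 + 0.6267i → escape time 8
(row=2, col=3): c = 0.7800 + 0.6267i → escape time 3
(row=3, col=0): c = -1.1200 + 0.1900i → escape time 8
(row=3, col=1): c = -0.4867 + 0.1900i → escape time 8
(row=3, col=2): c = 0.1467 + 0.1900i → escape time 8
(row=3, col=3): c = 0.7800 + 0.1900i → escape time 3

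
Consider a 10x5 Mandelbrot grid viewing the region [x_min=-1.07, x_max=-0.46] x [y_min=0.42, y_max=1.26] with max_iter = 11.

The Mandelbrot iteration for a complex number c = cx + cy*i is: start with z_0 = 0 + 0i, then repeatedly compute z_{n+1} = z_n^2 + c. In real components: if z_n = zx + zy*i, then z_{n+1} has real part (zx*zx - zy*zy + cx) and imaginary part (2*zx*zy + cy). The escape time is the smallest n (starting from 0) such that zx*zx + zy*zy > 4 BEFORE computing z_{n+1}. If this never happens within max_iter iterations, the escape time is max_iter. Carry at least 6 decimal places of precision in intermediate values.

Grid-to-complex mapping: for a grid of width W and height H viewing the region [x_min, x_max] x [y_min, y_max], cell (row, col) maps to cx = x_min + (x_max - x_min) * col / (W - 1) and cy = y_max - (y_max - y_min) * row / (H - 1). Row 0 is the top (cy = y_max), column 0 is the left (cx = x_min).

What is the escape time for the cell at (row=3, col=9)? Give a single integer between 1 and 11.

Answer: 11

Derivation:
z_0 = 0 + 0i, c = -0.4600 + 0.6300i
Iter 1: z = -0.4600 + 0.6300i, |z|^2 = 0.6085
Iter 2: z = -0.6453 + 0.0504i, |z|^2 = 0.4190
Iter 3: z = -0.0461 + 0.5650i, |z|^2 = 0.3213
Iter 4: z = -0.7770 + 0.5779i, |z|^2 = 0.9377
Iter 5: z = -0.1901 + -0.2681i, |z|^2 = 0.1080
Iter 6: z = -0.4957 + 0.7319i, |z|^2 = 0.7815
Iter 7: z = -0.7500 + -0.0957i, |z|^2 = 0.5717
Iter 8: z = 0.0934 + 0.7735i, |z|^2 = 0.6070
Iter 9: z = -1.0496 + 0.7745i, |z|^2 = 1.7014
Iter 10: z = 0.0419 + -0.9957i, |z|^2 = 0.9932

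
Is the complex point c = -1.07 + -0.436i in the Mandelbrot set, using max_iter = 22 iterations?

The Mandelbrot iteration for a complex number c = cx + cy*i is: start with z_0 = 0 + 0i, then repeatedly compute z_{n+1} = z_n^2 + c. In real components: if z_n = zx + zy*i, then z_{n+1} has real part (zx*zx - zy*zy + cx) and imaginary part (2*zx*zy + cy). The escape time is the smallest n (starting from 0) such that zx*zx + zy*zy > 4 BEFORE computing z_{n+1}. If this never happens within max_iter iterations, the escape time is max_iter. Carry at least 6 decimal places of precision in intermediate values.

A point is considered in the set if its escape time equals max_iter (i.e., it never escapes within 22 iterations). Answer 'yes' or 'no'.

z_0 = 0 + 0i, c = -1.0700 + -0.4360i
Iter 1: z = -1.0700 + -0.4360i, |z|^2 = 1.3350
Iter 2: z = -0.1152 + 0.4970i, |z|^2 = 0.2603
Iter 3: z = -1.3038 + -0.5505i, |z|^2 = 2.0029
Iter 4: z = 0.3268 + 0.9995i, |z|^2 = 1.1058
Iter 5: z = -1.9622 + 0.2172i, |z|^2 = 3.8975
Iter 6: z = 2.7331 + -1.2885i, |z|^2 = 9.1299
Escaped at iteration 6

Answer: no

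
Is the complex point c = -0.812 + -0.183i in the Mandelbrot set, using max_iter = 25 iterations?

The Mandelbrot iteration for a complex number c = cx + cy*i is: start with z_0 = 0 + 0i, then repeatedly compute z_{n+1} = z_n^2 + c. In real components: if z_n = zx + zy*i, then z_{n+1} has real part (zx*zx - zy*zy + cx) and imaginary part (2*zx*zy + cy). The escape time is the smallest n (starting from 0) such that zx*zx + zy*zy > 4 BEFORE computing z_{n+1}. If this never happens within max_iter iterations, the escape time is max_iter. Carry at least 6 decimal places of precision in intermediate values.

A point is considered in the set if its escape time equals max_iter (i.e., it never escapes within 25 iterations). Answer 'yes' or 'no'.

Answer: yes

Derivation:
z_0 = 0 + 0i, c = -0.8120 + -0.1830i
Iter 1: z = -0.8120 + -0.1830i, |z|^2 = 0.6928
Iter 2: z = -0.1861 + 0.1142i, |z|^2 = 0.0477
Iter 3: z = -0.7904 + -0.2255i, |z|^2 = 0.6756
Iter 4: z = -0.2381 + 0.1735i, |z|^2 = 0.0868
Iter 5: z = -0.7854 + -0.2656i, |z|^2 = 0.6874
Iter 6: z = -0.2657 + 0.2342i, |z|^2 = 0.1255
Iter 7: z = -0.7963 + -0.3075i, |z|^2 = 0.7286
Iter 8: z = -0.2725 + 0.3067i, |z|^2 = 0.1683
Iter 9: z = -0.8318 + -0.3502i, |z|^2 = 0.8145
Iter 10: z = -0.2427 + 0.3995i, |z|^2 = 0.2185
Iter 11: z = -0.9127 + -0.3770i, |z|^2 = 0.9751
Iter 12: z = -0.1211 + 0.5051i, |z|^2 = 0.2698
Iter 13: z = -1.0524 + -0.3053i, |z|^2 = 1.2008
Iter 14: z = 0.2024 + 0.4597i, |z|^2 = 0.2523
Iter 15: z = -0.9824 + 0.0031i, |z|^2 = 0.9650
Iter 16: z = 0.1530 + -0.1890i, |z|^2 = 0.0591
Iter 17: z = -0.8243 + -0.2409i, |z|^2 = 0.7375
Iter 18: z = -0.1905 + 0.2141i, |z|^2 = 0.0821
Iter 19: z = -0.8215 + -0.2646i, |z|^2 = 0.7449
Iter 20: z = -0.2071 + 0.2517i, |z|^2 = 0.1062
Iter 21: z = -0.8325 + -0.2872i, |z|^2 = 0.7755
Iter 22: z = -0.2015 + 0.2952i, |z|^2 = 0.1278
Iter 23: z = -0.8586 + -0.3020i, |z|^2 = 0.8283
Iter 24: z = -0.1661 + 0.3355i, |z|^2 = 0.1402
Did not escape in 25 iterations → in set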